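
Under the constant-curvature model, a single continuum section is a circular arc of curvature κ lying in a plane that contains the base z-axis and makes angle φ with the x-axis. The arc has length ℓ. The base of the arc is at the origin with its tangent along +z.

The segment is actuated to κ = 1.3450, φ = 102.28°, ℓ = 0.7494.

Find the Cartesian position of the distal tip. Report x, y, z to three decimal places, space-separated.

-0.074 0.339 0.629

θ = κ·ℓ = 1.3450 × 0.7494 = 1.00794 rad
ρ = (1 − cos θ)/κ = (1 − 0.53360)/1.3450 = 0.34676
z = sin θ / κ = 0.84574/1.3450 = 0.62880
x = ρ cos φ = 0.34676 × cos(102.28°) = -0.07375
y = ρ sin φ = 0.34676 × sin(102.28°) = 0.33883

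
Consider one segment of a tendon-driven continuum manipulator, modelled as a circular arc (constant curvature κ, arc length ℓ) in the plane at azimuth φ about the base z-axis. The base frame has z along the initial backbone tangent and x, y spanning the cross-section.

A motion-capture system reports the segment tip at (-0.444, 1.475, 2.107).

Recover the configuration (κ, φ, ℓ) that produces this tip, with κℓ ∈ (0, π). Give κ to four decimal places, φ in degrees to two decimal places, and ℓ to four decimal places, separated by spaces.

0.4522 106.75 2.7918

ρ = √(x²+y²) = √(-0.444² + 1.475²) = 1.54038
φ = atan2(y, x) mod 360° = atan2(1.475, -0.444) = 106.7527°
|p|² = ρ² + z² = 1.54038² + 2.107² = 6.81221
κ = 2ρ / |p|² = 2×1.54038 / 6.81221 = 0.45224
θ = 2·atan2(ρ, z) = 2·atan2(1.54038, 2.107) = 1.26256 rad
ℓ = θ/κ = 1.26256/0.45224 = 2.79179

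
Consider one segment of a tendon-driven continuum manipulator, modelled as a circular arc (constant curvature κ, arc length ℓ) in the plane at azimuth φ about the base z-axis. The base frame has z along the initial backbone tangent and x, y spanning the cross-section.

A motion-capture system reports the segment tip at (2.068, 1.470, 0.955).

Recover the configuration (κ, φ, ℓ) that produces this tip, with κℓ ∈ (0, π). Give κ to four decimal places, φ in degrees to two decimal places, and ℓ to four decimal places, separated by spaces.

ρ = √(x²+y²) = √(2.068² + 1.470²) = 2.53723
φ = atan2(y, x) mod 360° = atan2(1.470, 2.068) = 35.4064°
|p|² = ρ² + z² = 2.53723² + 0.955² = 7.34955
κ = 2ρ / |p|² = 2×2.53723 / 7.34955 = 0.69044
θ = 2·atan2(ρ, z) = 2·atan2(2.53723, 0.955) = 2.42161 rad
ℓ = θ/κ = 2.42161/0.69044 = 3.50732

0.6904 35.41 3.5073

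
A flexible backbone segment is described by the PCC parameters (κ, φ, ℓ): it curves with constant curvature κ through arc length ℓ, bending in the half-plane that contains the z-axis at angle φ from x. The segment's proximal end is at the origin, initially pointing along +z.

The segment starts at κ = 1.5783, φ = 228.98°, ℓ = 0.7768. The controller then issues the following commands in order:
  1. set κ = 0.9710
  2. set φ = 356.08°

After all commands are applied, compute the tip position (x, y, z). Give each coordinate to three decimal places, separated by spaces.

0.279 -0.019 0.705

initial: κ=1.5783, φ=228.98°, ℓ=0.7768
cmd 1: set κ=0.9710 → (κ,φ,ℓ)=(0.9710,228.98°,0.7768) → tip=(-0.1833,-0.2107,0.7052)
cmd 2: set φ=356.08° → (κ,φ,ℓ)=(0.9710,356.08°,0.7768) → tip=(0.2787,-0.0191,0.7052)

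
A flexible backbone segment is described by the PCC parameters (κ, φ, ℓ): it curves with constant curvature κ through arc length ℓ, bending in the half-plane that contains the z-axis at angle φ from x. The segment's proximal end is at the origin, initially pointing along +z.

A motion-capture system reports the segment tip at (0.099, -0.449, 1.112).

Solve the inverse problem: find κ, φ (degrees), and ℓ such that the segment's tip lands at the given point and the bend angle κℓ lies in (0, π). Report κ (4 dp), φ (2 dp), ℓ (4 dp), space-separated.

0.6351 282.43 1.2347

ρ = √(x²+y²) = √(0.099² + -0.449²) = 0.45978
φ = atan2(y, x) mod 360° = atan2(-0.449, 0.099) = 282.4342°
|p|² = ρ² + z² = 0.45978² + 1.112² = 1.44795
κ = 2ρ / |p|² = 2×0.45978 / 1.44795 = 0.63509
θ = 2·atan2(ρ, z) = 2·atan2(0.45978, 1.112) = 0.78414 rad
ℓ = θ/κ = 0.78414/0.63509 = 1.23470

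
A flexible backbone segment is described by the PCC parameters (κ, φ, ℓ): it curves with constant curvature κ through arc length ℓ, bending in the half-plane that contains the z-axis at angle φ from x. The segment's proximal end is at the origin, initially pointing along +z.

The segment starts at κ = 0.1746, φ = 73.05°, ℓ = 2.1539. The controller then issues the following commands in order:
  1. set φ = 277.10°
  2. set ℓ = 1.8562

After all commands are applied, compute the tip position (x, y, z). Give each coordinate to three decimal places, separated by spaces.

0.037 -0.296 1.824

initial: κ=0.1746, φ=73.05°, ℓ=2.1539
cmd 1: set φ=277.10° → (κ,φ,ℓ)=(0.1746,277.10°,2.1539) → tip=(0.0495,-0.3972,2.1035)
cmd 2: set ℓ=1.8562 → (κ,φ,ℓ)=(0.1746,277.10°,1.8562) → tip=(0.0369,-0.2959,1.8239)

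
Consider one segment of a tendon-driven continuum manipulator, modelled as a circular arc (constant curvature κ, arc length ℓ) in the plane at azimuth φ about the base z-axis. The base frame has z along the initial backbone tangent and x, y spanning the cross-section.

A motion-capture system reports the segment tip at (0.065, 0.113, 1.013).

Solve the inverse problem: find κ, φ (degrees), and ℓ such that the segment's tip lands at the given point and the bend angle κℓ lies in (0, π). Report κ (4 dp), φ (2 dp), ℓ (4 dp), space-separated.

0.2499 60.09 1.0241

ρ = √(x²+y²) = √(0.065² + 0.113²) = 0.13036
φ = atan2(y, x) mod 360° = atan2(0.113, 0.065) = 60.0916°
|p|² = ρ² + z² = 0.13036² + 1.013² = 1.04316
κ = 2ρ / |p|² = 2×0.13036 / 1.04316 = 0.24993
θ = 2·atan2(ρ, z) = 2·atan2(0.13036, 1.013) = 0.25597 rad
ℓ = θ/κ = 0.25597/0.24993 = 1.02415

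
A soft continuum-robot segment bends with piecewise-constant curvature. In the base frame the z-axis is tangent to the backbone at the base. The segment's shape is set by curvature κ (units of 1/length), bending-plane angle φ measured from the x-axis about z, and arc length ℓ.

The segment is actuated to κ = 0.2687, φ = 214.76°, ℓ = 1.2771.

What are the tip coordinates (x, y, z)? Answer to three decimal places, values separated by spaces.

θ = κ·ℓ = 0.2687 × 1.2771 = 0.34316 rad
ρ = (1 − cos θ)/κ = (1 − 0.94170)/0.2687 = 0.21698
z = sin θ / κ = 0.33646/0.2687 = 1.25218
x = ρ cos φ = 0.21698 × cos(214.76°) = -0.17826
y = ρ sin φ = 0.21698 × sin(214.76°) = -0.12371

-0.178 -0.124 1.252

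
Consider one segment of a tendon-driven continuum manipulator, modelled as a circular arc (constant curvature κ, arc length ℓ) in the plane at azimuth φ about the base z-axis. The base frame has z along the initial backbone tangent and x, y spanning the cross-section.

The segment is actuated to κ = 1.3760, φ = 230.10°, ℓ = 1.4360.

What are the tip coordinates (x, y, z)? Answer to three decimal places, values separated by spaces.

-0.650 -0.777 0.668

θ = κ·ℓ = 1.3760 × 1.4360 = 1.97594 rad
ρ = (1 − cos θ)/κ = (1 − -0.39415)/1.3760 = 1.01319
z = sin θ / κ = 0.91905/1.3760 = 0.66791
x = ρ cos φ = 1.01319 × cos(230.10°) = -0.64991
y = ρ sin φ = 1.01319 × sin(230.10°) = -0.77728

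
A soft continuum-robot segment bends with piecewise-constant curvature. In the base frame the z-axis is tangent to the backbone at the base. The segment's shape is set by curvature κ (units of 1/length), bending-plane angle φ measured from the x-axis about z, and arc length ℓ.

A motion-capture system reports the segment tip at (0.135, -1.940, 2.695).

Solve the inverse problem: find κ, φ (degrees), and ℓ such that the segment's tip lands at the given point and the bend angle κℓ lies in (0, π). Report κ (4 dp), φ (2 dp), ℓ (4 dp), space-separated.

0.3521 273.98 3.5501

ρ = √(x²+y²) = √(0.135² + -1.940²) = 1.94469
φ = atan2(y, x) mod 360° = atan2(-1.940, 0.135) = 273.9807°
|p|² = ρ² + z² = 1.94469² + 2.695² = 11.04485
κ = 2ρ / |p|² = 2×1.94469 / 11.04485 = 0.35214
θ = 2·atan2(ρ, z) = 2·atan2(1.94469, 2.695) = 1.25014 rad
ℓ = θ/κ = 1.25014/0.35214 = 3.55008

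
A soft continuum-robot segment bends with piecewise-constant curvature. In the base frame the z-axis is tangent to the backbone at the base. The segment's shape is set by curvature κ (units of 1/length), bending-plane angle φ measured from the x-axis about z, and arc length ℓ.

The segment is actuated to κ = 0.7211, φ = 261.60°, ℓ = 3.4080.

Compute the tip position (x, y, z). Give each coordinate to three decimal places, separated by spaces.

θ = κ·ℓ = 0.7211 × 3.4080 = 2.45751 rad
ρ = (1 − cos θ)/κ = (1 − -0.77500)/0.7211 = 2.46151
z = sin θ / κ = 0.63196/0.7211 = 0.87639
x = ρ cos φ = 2.46151 × cos(261.60°) = -0.35959
y = ρ sin φ = 2.46151 × sin(261.60°) = -2.43511

-0.360 -2.435 0.876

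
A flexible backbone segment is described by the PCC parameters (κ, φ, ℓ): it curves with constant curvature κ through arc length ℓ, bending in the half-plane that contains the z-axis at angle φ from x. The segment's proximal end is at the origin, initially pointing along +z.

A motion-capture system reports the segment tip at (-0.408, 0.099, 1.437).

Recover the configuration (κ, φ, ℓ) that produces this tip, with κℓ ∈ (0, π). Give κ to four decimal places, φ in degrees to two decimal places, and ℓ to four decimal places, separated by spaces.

ρ = √(x²+y²) = √(-0.408² + 0.099²) = 0.41984
φ = atan2(y, x) mod 360° = atan2(0.099, -0.408) = 166.3609°
|p|² = ρ² + z² = 0.41984² + 1.437² = 2.24123
κ = 2ρ / |p|² = 2×0.41984 / 2.24123 = 0.37465
θ = 2·atan2(ρ, z) = 2·atan2(0.41984, 1.437) = 0.56850 rad
ℓ = θ/κ = 0.56850/0.37465 = 1.51743

0.3747 166.36 1.5174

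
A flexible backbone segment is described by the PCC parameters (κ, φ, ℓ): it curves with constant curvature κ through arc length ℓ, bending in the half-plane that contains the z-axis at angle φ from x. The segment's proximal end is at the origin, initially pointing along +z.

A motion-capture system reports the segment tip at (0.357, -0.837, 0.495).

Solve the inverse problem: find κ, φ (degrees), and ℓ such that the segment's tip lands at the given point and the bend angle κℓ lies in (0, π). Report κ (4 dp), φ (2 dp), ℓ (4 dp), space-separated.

ρ = √(x²+y²) = √(0.357² + -0.837²) = 0.90995
φ = atan2(y, x) mod 360° = atan2(-0.837, 0.357) = 293.0994°
|p|² = ρ² + z² = 0.90995² + 0.495² = 1.07304
κ = 2ρ / |p|² = 2×0.90995 / 1.07304 = 1.69603
θ = 2·atan2(ρ, z) = 2·atan2(0.90995, 0.495) = 2.14517 rad
ℓ = θ/κ = 2.14517/1.69603 = 1.26482

1.6960 293.10 1.2648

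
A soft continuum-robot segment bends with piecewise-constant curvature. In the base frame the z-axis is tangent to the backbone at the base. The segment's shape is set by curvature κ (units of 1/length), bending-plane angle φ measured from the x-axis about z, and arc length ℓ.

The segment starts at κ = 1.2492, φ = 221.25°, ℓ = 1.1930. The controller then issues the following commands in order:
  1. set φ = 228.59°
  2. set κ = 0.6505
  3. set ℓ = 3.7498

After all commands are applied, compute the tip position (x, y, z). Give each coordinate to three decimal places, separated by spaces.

initial: κ=1.2492, φ=221.25°, ℓ=1.1930
cmd 1: set φ=228.59° → (κ,φ,ℓ)=(1.2492,228.59°,1.1930) → tip=(-0.4869,-0.5521,0.7979)
cmd 2: set κ=0.6505 → (κ,φ,ℓ)=(0.6505,228.59°,1.1930) → tip=(-0.2911,-0.3301,1.0768)
cmd 3: set ℓ=3.7498 → (κ,φ,ℓ)=(0.6505,228.59°,3.7498) → tip=(-1.7930,-2.0330,0.9931)

-1.793 -2.033 0.993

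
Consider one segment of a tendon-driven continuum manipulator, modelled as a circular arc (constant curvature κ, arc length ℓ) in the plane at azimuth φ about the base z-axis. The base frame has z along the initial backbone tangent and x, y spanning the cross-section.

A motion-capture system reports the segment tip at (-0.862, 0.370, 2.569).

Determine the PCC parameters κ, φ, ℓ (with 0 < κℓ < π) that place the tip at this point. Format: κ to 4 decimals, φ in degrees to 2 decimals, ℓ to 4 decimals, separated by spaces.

0.2508 156.77 2.7916

ρ = √(x²+y²) = √(-0.862² + 0.370²) = 0.93805
φ = atan2(y, x) mod 360° = atan2(0.370, -0.862) = 156.7693°
|p|² = ρ² + z² = 0.93805² + 2.569² = 7.47971
κ = 2ρ / |p|² = 2×0.93805 / 7.47971 = 0.25083
θ = 2·atan2(ρ, z) = 2·atan2(0.93805, 2.569) = 0.70020 rad
ℓ = θ/κ = 0.70020/0.25083 = 2.79158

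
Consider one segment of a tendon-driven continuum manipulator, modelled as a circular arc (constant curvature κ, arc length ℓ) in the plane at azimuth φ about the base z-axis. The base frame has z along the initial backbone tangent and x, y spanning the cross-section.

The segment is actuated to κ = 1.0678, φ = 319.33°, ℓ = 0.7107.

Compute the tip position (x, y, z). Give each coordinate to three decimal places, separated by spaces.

θ = κ·ℓ = 1.0678 × 0.7107 = 0.75889 rad
ρ = (1 − cos θ)/κ = (1 − 0.72560)/1.0678 = 0.25697
z = sin θ / κ = 0.68811/1.0678 = 0.64442
x = ρ cos φ = 0.25697 × cos(319.33°) = 0.19491
y = ρ sin φ = 0.25697 × sin(319.33°) = -0.16747

0.195 -0.167 0.644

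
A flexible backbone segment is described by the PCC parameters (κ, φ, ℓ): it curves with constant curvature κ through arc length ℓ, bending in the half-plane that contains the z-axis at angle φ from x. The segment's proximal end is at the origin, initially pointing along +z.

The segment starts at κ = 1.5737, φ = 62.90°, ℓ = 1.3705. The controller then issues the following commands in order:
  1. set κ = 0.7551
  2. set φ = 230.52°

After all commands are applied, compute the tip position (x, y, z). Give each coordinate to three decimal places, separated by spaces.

-0.412 -0.500 1.139

initial: κ=1.5737, φ=62.90°, ℓ=1.3705
cmd 1: set κ=0.7551 → (κ,φ,ℓ)=(0.7551,62.90°,1.3705) → tip=(0.2952,0.5769,1.1386)
cmd 2: set φ=230.52° → (κ,φ,ℓ)=(0.7551,230.52°,1.3705) → tip=(-0.4120,-0.5002,1.1386)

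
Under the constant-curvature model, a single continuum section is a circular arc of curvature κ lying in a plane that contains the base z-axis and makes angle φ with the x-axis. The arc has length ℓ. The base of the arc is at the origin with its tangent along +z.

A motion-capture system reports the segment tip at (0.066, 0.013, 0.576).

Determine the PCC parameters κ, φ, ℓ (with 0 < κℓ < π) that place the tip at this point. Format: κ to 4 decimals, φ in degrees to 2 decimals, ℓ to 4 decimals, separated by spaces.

0.4000 11.14 0.5812

ρ = √(x²+y²) = √(0.066² + 0.013²) = 0.06727
φ = atan2(y, x) mod 360° = atan2(0.013, 0.066) = 11.1429°
|p|² = ρ² + z² = 0.06727² + 0.576² = 0.33630
κ = 2ρ / |p|² = 2×0.06727 / 0.33630 = 0.40005
θ = 2·atan2(ρ, z) = 2·atan2(0.06727, 0.576) = 0.23252 rad
ℓ = θ/κ = 0.23252/0.40005 = 0.58122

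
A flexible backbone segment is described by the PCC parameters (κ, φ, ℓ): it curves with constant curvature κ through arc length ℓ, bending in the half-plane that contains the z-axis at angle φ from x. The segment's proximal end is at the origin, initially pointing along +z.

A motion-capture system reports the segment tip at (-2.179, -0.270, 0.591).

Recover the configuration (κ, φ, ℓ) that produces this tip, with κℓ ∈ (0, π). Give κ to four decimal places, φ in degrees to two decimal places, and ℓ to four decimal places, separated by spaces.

0.8494 187.06 3.0797

ρ = √(x²+y²) = √(-2.179² + -0.270²) = 2.19566
φ = atan2(y, x) mod 360° = atan2(-0.270, -2.179) = 187.0635°
|p|² = ρ² + z² = 2.19566² + 0.591² = 5.17022
κ = 2ρ / |p|² = 2×2.19566 / 5.17022 = 0.84935
θ = 2·atan2(ρ, z) = 2·atan2(2.19566, 0.591) = 2.61572 rad
ℓ = θ/κ = 2.61572/0.84935 = 3.07968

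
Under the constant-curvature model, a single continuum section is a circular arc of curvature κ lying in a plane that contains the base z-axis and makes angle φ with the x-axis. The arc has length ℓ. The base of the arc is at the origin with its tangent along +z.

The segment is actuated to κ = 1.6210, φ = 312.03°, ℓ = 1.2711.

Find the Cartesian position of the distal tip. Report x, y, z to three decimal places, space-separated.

θ = κ·ℓ = 1.6210 × 1.2711 = 2.06045 rad
ρ = (1 − cos θ)/κ = (1 − -0.47032)/1.6210 = 0.90705
z = sin θ / κ = 0.88249/1.6210 = 0.54441
x = ρ cos φ = 0.90705 × cos(312.03°) = 0.60729
y = ρ sin φ = 0.90705 × sin(312.03°) = -0.67375

0.607 -0.674 0.544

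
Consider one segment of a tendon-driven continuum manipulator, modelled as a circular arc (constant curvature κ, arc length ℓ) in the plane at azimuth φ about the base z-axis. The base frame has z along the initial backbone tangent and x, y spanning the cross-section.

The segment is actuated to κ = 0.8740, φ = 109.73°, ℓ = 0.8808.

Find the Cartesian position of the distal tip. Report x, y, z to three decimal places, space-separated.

θ = κ·ℓ = 0.8740 × 0.8808 = 0.76982 rad
ρ = (1 − cos θ)/κ = (1 − 0.71804)/0.8740 = 0.32261
z = sin θ / κ = 0.69601/0.8740 = 0.79634
x = ρ cos φ = 0.32261 × cos(109.73°) = -0.10891
y = ρ sin φ = 0.32261 × sin(109.73°) = 0.30367

-0.109 0.304 0.796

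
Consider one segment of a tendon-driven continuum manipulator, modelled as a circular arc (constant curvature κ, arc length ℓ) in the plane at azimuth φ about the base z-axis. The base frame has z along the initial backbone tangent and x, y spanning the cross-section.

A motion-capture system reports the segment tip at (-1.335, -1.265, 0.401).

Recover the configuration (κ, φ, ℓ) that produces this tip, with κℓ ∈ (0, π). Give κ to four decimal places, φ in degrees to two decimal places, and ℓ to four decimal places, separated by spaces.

1.0381 223.46 2.6127

ρ = √(x²+y²) = √(-1.335² + -1.265²) = 1.83914
φ = atan2(y, x) mod 360° = atan2(-1.265, -1.335) = 223.4578°
|p|² = ρ² + z² = 1.83914² + 0.401² = 3.54325
κ = 2ρ / |p|² = 2×1.83914 / 3.54325 = 1.03811
θ = 2·atan2(ρ, z) = 2·atan2(1.83914, 0.401) = 2.71224 rad
ℓ = θ/κ = 2.71224/1.03811 = 2.61267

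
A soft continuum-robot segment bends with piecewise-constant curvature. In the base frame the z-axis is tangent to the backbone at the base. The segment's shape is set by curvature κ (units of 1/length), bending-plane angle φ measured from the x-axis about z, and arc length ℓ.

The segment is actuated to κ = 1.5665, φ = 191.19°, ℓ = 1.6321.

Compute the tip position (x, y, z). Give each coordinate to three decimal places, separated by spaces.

-1.148 -0.227 0.352

θ = κ·ℓ = 1.5665 × 1.6321 = 2.55668 rad
ρ = (1 − cos θ)/κ = (1 − -0.83376)/1.5665 = 1.17061
z = sin θ / κ = 0.55212/1.5665 = 0.35246
x = ρ cos φ = 1.17061 × cos(191.19°) = -1.14836
y = ρ sin φ = 1.17061 × sin(191.19°) = -0.22717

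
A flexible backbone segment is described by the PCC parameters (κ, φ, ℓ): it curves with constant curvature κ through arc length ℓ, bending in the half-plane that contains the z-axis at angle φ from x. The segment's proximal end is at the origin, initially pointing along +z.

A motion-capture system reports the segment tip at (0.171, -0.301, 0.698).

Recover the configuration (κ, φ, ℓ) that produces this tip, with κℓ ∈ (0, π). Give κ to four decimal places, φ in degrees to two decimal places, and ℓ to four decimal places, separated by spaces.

ρ = √(x²+y²) = √(0.171² + -0.301²) = 0.34618
φ = atan2(y, x) mod 360° = atan2(-0.301, 0.171) = 299.6012°
|p|² = ρ² + z² = 0.34618² + 0.698² = 0.60705
κ = 2ρ / |p|² = 2×0.34618 / 0.60705 = 1.14055
θ = 2·atan2(ρ, z) = 2·atan2(0.34618, 0.698) = 0.92083 rad
ℓ = θ/κ = 0.92083/1.14055 = 0.80735

1.1405 299.60 0.8074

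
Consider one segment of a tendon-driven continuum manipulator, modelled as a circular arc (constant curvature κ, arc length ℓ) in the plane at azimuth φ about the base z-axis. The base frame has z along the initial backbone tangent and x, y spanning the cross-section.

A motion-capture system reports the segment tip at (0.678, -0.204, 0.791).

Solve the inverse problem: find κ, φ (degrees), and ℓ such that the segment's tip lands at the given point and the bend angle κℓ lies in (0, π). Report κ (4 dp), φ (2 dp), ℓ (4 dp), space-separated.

ρ = √(x²+y²) = √(0.678² + -0.204²) = 0.70803
φ = atan2(y, x) mod 360° = atan2(-0.204, 0.678) = 343.2542°
|p|² = ρ² + z² = 0.70803² + 0.791² = 1.12698
κ = 2ρ / |p|² = 2×0.70803 / 1.12698 = 1.25650
θ = 2·atan2(ρ, z) = 2·atan2(0.70803, 0.791) = 1.46020 rad
ℓ = θ/κ = 1.46020/1.25650 = 1.16212

1.2565 343.25 1.1621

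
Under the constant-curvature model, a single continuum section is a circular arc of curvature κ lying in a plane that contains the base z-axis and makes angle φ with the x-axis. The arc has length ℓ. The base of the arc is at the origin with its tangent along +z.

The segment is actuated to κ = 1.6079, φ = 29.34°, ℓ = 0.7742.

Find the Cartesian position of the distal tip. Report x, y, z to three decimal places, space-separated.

θ = κ·ℓ = 1.6079 × 0.7742 = 1.24484 rad
ρ = (1 − cos θ)/κ = (1 − 0.32022)/1.6079 = 0.42278
z = sin θ / κ = 0.94734/1.6079 = 0.58918
x = ρ cos φ = 0.42278 × cos(29.34°) = 0.36855
y = ρ sin φ = 0.42278 × sin(29.34°) = 0.20716

0.369 0.207 0.589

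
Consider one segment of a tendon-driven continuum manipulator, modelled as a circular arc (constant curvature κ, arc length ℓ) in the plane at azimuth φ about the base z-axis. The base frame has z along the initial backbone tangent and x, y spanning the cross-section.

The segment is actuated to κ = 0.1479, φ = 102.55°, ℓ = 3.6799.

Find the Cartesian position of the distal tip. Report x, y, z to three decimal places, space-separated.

-0.212 0.954 3.501

θ = κ·ℓ = 0.1479 × 3.6799 = 0.54426 rad
ρ = (1 − cos θ)/κ = (1 − 0.85551)/0.1479 = 0.97693
z = sin θ / κ = 0.51778/0.1479 = 3.50090
x = ρ cos φ = 0.97693 × cos(102.55°) = -0.21228
y = ρ sin φ = 0.97693 × sin(102.55°) = 0.95359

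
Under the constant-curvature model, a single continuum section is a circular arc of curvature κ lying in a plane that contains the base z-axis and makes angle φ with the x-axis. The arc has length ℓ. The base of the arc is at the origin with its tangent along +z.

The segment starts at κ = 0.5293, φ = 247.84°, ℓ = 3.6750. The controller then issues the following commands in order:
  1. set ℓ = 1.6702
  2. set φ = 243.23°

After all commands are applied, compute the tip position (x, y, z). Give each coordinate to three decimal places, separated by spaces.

-0.311 -0.617 1.461

initial: κ=0.5293, φ=247.84°, ℓ=3.6750
cmd 1: set ℓ=1.6702 → (κ,φ,ℓ)=(0.5293,247.84°,1.6702) → tip=(-0.2608,-0.6403,1.4610)
cmd 2: set φ=243.23° → (κ,φ,ℓ)=(0.5293,243.23°,1.6702) → tip=(-0.3114,-0.6173,1.4610)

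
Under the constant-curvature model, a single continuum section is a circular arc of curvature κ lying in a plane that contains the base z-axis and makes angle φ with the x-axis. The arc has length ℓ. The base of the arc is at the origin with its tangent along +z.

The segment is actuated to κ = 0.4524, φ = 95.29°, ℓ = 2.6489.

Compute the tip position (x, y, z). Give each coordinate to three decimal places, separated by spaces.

θ = κ·ℓ = 0.4524 × 2.6489 = 1.19836 rad
ρ = (1 − cos θ)/κ = (1 − 0.36388)/0.4524 = 1.40609
z = sin θ / κ = 0.93144/0.4524 = 2.05890
x = ρ cos φ = 1.40609 × cos(95.29°) = -0.12964
y = ρ sin φ = 1.40609 × sin(95.29°) = 1.40010

-0.130 1.400 2.059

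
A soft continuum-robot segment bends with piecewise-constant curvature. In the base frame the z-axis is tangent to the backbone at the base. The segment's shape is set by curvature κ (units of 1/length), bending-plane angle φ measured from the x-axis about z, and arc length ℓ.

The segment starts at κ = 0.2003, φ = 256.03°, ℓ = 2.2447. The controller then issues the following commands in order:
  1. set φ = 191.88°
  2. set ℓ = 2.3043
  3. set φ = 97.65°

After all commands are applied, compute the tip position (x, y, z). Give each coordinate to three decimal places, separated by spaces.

initial: κ=0.2003, φ=256.03°, ℓ=2.2447
cmd 1: set φ=191.88° → (κ,φ,ℓ)=(0.2003,191.88°,2.2447) → tip=(-0.4856,-0.1021,2.1698)
cmd 2: set ℓ=2.3043 → (κ,φ,ℓ)=(0.2003,191.88°,2.3043) → tip=(-0.5112,-0.1075,2.2234)
cmd 3: set φ=97.65° → (κ,φ,ℓ)=(0.2003,97.65°,2.3043) → tip=(-0.0695,0.5178,2.2234)

-0.070 0.518 2.223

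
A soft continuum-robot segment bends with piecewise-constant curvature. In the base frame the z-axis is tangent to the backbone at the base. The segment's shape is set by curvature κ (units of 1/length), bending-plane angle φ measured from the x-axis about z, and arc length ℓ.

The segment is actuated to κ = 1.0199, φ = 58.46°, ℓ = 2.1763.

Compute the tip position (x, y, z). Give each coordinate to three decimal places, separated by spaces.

θ = κ·ℓ = 1.0199 × 2.1763 = 2.21961 rad
ρ = (1 − cos θ)/κ = (1 − -0.60424)/1.0199 = 1.57294
z = sin θ / κ = 0.79680/1.0199 = 0.78126
x = ρ cos φ = 1.57294 × cos(58.46°) = 0.82279
y = ρ sin φ = 1.57294 × sin(58.46°) = 1.34058

0.823 1.341 0.781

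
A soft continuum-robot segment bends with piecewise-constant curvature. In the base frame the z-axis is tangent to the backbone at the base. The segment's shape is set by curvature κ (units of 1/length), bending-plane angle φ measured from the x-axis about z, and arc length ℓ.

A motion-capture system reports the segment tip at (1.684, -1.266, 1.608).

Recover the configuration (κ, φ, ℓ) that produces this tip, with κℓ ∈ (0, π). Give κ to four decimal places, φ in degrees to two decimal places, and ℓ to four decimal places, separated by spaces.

0.5999 323.06 3.0636

ρ = √(x²+y²) = √(1.684² + -1.266²) = 2.10680
φ = atan2(y, x) mod 360° = atan2(-1.266, 1.684) = 323.0648°
|p|² = ρ² + z² = 2.10680² + 1.608² = 7.02428
κ = 2ρ / |p|² = 2×2.10680 / 7.02428 = 0.59986
θ = 2·atan2(ρ, z) = 2·atan2(2.10680, 1.608) = 1.83775 rad
ℓ = θ/κ = 1.83775/0.59986 = 3.06361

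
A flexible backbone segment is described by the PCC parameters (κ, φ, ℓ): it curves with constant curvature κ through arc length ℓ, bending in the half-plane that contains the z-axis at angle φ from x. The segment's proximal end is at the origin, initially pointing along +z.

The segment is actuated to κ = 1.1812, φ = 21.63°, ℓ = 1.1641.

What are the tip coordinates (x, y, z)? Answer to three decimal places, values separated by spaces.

θ = κ·ℓ = 1.1812 × 1.1641 = 1.37503 rad
ρ = (1 − cos θ)/κ = (1 − 0.19451)/1.1812 = 0.68192
z = sin θ / κ = 0.98090/1.1812 = 0.83043
x = ρ cos φ = 0.68192 × cos(21.63°) = 0.63390
y = ρ sin φ = 0.68192 × sin(21.63°) = 0.25136

0.634 0.251 0.830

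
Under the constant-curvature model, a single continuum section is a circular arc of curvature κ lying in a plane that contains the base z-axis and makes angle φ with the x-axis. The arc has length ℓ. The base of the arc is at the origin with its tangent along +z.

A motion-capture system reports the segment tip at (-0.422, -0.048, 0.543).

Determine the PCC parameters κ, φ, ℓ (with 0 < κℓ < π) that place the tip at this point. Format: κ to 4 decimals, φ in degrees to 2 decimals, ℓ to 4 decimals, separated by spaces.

ρ = √(x²+y²) = √(-0.422² + -0.048²) = 0.42472
φ = atan2(y, x) mod 360° = atan2(-0.048, -0.422) = 186.4892°
|p|² = ρ² + z² = 0.42472² + 0.543² = 0.47524
κ = 2ρ / |p|² = 2×0.42472 / 0.47524 = 1.78741
θ = 2·atan2(ρ, z) = 2·atan2(0.42472, 0.543) = 1.32755 rad
ℓ = θ/κ = 1.32755/1.78741 = 0.74273

1.7874 186.49 0.7427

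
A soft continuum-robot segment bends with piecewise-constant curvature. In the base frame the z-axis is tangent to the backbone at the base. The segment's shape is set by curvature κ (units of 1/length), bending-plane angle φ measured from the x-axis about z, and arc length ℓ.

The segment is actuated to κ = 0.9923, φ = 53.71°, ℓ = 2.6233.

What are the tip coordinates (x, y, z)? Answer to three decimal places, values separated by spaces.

1.109 1.510 0.517

θ = κ·ℓ = 0.9923 × 2.6233 = 2.60310 rad
ρ = (1 − cos θ)/κ = (1 − -0.85848)/0.9923 = 1.87290
z = sin θ / κ = 0.51284/0.9923 = 0.51682
x = ρ cos φ = 1.87290 × cos(53.71°) = 1.10852
y = ρ sin φ = 1.87290 × sin(53.71°) = 1.50962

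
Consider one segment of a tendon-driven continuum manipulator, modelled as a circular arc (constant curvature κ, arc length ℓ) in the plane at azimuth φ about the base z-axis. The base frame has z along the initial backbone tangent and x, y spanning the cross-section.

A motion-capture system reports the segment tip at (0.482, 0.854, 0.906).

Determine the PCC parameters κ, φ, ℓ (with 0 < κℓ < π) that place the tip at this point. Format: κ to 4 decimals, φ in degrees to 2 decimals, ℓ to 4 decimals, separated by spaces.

1.1003 60.56 1.4995

ρ = √(x²+y²) = √(0.482² + 0.854²) = 0.98063
φ = atan2(y, x) mod 360° = atan2(0.854, 0.482) = 60.5595°
|p|² = ρ² + z² = 0.98063² + 0.906² = 1.78248
κ = 2ρ / |p|² = 2×0.98063 / 1.78248 = 1.10030
θ = 2·atan2(ρ, z) = 2·atan2(0.98063, 0.906) = 1.64987 rad
ℓ = θ/κ = 1.64987/1.10030 = 1.49947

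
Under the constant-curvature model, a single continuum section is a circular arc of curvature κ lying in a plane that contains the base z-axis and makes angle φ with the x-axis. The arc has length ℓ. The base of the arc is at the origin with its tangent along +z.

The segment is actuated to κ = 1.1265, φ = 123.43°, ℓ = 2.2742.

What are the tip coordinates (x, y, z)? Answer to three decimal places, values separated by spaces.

θ = κ·ℓ = 1.1265 × 2.2742 = 2.56189 rad
ρ = (1 − cos θ)/κ = (1 − -0.83662)/1.1265 = 1.63038
z = sin θ / κ = 0.54778/1.1265 = 0.48627
x = ρ cos φ = 1.63038 × cos(123.43°) = -0.89821
y = ρ sin φ = 1.63038 × sin(123.43°) = 1.36065

-0.898 1.361 0.486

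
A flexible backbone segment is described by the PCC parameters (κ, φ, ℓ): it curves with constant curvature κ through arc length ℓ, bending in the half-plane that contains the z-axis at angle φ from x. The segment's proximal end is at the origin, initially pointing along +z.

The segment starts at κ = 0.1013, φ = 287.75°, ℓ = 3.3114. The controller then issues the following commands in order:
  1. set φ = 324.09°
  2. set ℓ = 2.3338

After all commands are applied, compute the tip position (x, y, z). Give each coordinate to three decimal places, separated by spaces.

0.222 -0.161 2.312

initial: κ=0.1013, φ=287.75°, ℓ=3.3114
cmd 1: set φ=324.09° → (κ,φ,ℓ)=(0.1013,324.09°,3.3114) → tip=(0.4456,-0.3227,3.2496)
cmd 2: set ℓ=2.3338 → (κ,φ,ℓ)=(0.1013,324.09°,2.3338) → tip=(0.2224,-0.1611,2.3121)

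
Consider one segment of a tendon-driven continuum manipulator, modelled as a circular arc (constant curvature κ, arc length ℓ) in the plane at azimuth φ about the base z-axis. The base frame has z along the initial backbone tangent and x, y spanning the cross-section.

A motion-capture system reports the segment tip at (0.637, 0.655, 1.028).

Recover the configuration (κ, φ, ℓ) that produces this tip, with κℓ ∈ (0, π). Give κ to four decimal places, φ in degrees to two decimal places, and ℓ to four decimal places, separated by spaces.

ρ = √(x²+y²) = √(0.637² + 0.655²) = 0.91367
φ = atan2(y, x) mod 360° = atan2(0.655, 0.637) = 45.7982°
|p|² = ρ² + z² = 0.91367² + 1.028² = 1.89158
κ = 2ρ / |p|² = 2×0.91367 / 1.89158 = 0.96604
θ = 2·atan2(ρ, z) = 2·atan2(0.91367, 1.028) = 1.45317 rad
ℓ = θ/κ = 1.45317/0.96604 = 1.50425

0.9660 45.80 1.5043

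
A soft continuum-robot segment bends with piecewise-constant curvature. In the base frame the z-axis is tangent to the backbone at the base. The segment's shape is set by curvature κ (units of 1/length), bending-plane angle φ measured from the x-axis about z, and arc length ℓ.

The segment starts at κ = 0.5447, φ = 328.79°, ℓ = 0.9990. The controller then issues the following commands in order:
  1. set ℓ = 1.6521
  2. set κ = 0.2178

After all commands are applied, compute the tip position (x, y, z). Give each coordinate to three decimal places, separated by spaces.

0.251 -0.152 1.617

initial: κ=0.5447, φ=328.79°, ℓ=0.9990
cmd 1: set ℓ=1.6521 → (κ,φ,ℓ)=(0.5447,328.79°,1.6521) → tip=(0.5940,-0.3599,1.4380)
cmd 2: set κ=0.2178 → (κ,φ,ℓ)=(0.2178,328.79°,1.6521) → tip=(0.2515,-0.1524,1.6167)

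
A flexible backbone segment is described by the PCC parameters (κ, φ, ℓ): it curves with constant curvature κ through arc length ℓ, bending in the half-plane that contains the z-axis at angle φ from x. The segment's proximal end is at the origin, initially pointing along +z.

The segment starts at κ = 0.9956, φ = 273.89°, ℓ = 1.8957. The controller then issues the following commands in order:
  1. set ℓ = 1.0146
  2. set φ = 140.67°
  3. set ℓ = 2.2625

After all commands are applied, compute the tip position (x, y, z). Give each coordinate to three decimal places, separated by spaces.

-1.267 1.038 0.780

initial: κ=0.9956, φ=273.89°, ℓ=1.8957
cmd 1: set ℓ=1.0146 → (κ,φ,ℓ)=(0.9956,273.89°,1.0146) → tip=(0.0319,-0.4692,0.8506)
cmd 2: set φ=140.67° → (κ,φ,ℓ)=(0.9956,140.67°,1.0146) → tip=(-0.3638,0.2981,0.8506)
cmd 3: set ℓ=2.2625 → (κ,φ,ℓ)=(0.9956,140.67°,2.2625) → tip=(-1.2665,1.0377,0.7799)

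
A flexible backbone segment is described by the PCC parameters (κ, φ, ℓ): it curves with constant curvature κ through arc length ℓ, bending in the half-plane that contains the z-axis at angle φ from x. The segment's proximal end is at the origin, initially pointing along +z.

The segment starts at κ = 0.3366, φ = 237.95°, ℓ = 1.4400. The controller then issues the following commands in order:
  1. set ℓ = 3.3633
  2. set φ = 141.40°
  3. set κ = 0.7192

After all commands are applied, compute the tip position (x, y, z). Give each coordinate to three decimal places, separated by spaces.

-1.902 1.518 0.920

initial: κ=0.3366, φ=237.95°, ℓ=1.4400
cmd 1: set ℓ=3.3633 → (κ,φ,ℓ)=(0.3366,237.95°,3.3633) → tip=(-0.9069,-1.4485,2.6895)
cmd 2: set φ=141.40° → (κ,φ,ℓ)=(0.3366,141.40°,3.3633) → tip=(-1.3356,1.0662,2.6895)
cmd 3: set κ=0.7192 → (κ,φ,ℓ)=(0.7192,141.40°,3.3633) → tip=(-1.9017,1.5181,0.9197)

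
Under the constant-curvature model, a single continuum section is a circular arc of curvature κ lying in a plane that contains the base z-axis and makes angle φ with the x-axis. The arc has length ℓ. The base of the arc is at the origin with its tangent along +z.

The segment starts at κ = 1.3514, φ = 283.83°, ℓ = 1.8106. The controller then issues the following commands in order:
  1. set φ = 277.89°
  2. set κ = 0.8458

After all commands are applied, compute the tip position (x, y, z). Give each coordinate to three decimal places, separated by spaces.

initial: κ=1.3514, φ=283.83°, ℓ=1.8106
cmd 1: set φ=277.89° → (κ,φ,ℓ)=(1.3514,277.89°,1.8106) → tip=(0.1796,-1.2960,0.4737)
cmd 2: set κ=0.8458 → (κ,φ,ℓ)=(0.8458,277.89°,1.8106) → tip=(0.1559,-1.1250,1.1814)

0.156 -1.125 1.181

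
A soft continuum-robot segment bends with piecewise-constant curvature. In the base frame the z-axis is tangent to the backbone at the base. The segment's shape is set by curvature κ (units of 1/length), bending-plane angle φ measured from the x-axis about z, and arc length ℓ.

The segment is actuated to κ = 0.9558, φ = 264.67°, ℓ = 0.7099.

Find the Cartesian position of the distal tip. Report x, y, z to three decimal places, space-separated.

θ = κ·ℓ = 0.9558 × 0.7099 = 0.67852 rad
ρ = (1 − cos θ)/κ = (1 − 0.77850)/0.9558 = 0.23174
z = sin θ / κ = 0.62764/0.9558 = 0.65667
x = ρ cos φ = 0.23174 × cos(264.67°) = -0.02153
y = ρ sin φ = 0.23174 × sin(264.67°) = -0.23074

-0.022 -0.231 0.657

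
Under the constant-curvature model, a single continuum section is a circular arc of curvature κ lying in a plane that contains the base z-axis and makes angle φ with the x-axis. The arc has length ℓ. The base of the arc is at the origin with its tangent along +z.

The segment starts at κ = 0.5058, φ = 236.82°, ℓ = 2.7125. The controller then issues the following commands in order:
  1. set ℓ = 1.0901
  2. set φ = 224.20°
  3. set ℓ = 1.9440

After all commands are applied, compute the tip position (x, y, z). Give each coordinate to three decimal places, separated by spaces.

-0.632 -0.614 1.646

initial: κ=0.5058, φ=236.82°, ℓ=2.7125
cmd 1: set ℓ=1.0901 → (κ,φ,ℓ)=(0.5058,236.82°,1.0901) → tip=(-0.1603,-0.2452,1.0357)
cmd 2: set φ=224.20° → (κ,φ,ℓ)=(0.5058,224.20°,1.0901) → tip=(-0.2100,-0.2043,1.0357)
cmd 3: set ℓ=1.9440 → (κ,φ,ℓ)=(0.5058,224.20°,1.9440) → tip=(-0.6317,-0.6143,1.6455)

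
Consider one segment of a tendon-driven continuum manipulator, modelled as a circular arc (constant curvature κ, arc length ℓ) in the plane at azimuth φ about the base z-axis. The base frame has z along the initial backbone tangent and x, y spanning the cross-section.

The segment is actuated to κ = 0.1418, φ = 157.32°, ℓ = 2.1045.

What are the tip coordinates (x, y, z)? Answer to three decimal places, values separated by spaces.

-0.288 0.120 2.073

θ = κ·ℓ = 0.1418 × 2.1045 = 0.29842 rad
ρ = (1 − cos θ)/κ = (1 − 0.95580)/0.1418 = 0.31169
z = sin θ / κ = 0.29401/0.1418 = 2.07340
x = ρ cos φ = 0.31169 × cos(157.32°) = -0.28759
y = ρ sin φ = 0.31169 × sin(157.32°) = 0.12018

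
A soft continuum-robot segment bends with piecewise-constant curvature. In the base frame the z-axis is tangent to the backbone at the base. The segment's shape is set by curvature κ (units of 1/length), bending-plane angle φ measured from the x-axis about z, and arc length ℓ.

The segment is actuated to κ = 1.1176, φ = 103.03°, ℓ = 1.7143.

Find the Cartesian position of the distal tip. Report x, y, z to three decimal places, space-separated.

-0.270 1.167 0.842

θ = κ·ℓ = 1.1176 × 1.7143 = 1.91590 rad
ρ = (1 − cos θ)/κ = (1 − -0.33830)/1.1176 = 1.19747
z = sin θ / κ = 0.94104/1.1176 = 0.84202
x = ρ cos φ = 1.19747 × cos(103.03°) = -0.26998
y = ρ sin φ = 1.19747 × sin(103.03°) = 1.16664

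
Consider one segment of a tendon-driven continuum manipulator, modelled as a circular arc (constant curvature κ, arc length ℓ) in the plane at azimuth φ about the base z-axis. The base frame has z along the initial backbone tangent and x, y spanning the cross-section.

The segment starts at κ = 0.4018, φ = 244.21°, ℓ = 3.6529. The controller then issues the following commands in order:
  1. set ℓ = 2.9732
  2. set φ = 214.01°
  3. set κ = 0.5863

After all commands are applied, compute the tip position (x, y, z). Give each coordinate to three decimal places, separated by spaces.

initial: κ=0.4018, φ=244.21°, ℓ=3.6529
cmd 1: set ℓ=2.9732 → (κ,φ,ℓ)=(0.4018,244.21°,2.9732) → tip=(-0.6850,-1.4177,2.3148)
cmd 2: set φ=214.01° → (κ,φ,ℓ)=(0.4018,214.01°,2.9732) → tip=(-1.3052,-0.8807,2.3148)
cmd 3: set κ=0.5863 → (κ,φ,ℓ)=(0.5863,214.01°,2.9732) → tip=(-1.6564,-1.1177,1.6803)

-1.656 -1.118 1.680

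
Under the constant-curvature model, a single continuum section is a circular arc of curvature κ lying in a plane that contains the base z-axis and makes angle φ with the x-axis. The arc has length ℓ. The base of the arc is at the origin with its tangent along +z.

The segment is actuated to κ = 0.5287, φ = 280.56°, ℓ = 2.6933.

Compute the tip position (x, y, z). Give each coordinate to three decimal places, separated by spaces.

0.296 -1.587 1.871

θ = κ·ℓ = 0.5287 × 2.6933 = 1.42395 rad
ρ = (1 − cos θ)/κ = (1 − 0.14632)/0.5287 = 1.61467
z = sin θ / κ = 0.98924/0.5287 = 1.87107
x = ρ cos φ = 1.61467 × cos(280.56°) = 0.29591
y = ρ sin φ = 1.61467 × sin(280.56°) = -1.58733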